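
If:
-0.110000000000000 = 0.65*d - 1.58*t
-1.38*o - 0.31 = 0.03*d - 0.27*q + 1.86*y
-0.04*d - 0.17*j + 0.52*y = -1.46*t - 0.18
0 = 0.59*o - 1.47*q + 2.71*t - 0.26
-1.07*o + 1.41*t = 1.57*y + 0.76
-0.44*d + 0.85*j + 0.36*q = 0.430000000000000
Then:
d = 0.89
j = 0.38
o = 1.87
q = 1.37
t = 0.43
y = -1.37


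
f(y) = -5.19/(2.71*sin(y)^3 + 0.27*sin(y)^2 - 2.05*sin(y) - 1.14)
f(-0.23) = 7.51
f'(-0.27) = -20.66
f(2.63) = 2.95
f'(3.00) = 4.64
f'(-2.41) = -22.42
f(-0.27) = 8.30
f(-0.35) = 10.09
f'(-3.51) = 1.32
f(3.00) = 3.66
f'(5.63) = 15.87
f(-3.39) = 3.27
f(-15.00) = 11.85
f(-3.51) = 3.02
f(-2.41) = 11.33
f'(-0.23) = -18.54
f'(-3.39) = 2.85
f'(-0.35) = -23.55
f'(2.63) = -0.24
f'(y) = -5.19*(-8.13*sin(y)^2*cos(y) - 0.54*sin(y)*cos(y) + 2.05*cos(y))/(2.71*sin(y)^3 + 0.27*sin(y)^2 - 2.05*sin(y) - 1.14)^2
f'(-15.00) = -21.31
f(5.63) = 12.89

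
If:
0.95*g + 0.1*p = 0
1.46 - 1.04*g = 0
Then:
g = 1.40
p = -13.34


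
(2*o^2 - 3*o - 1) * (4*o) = 8*o^3 - 12*o^2 - 4*o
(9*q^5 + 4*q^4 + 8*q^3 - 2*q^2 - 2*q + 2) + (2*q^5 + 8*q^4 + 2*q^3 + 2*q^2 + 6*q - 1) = 11*q^5 + 12*q^4 + 10*q^3 + 4*q + 1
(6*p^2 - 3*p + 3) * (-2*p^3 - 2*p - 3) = -12*p^5 + 6*p^4 - 18*p^3 - 12*p^2 + 3*p - 9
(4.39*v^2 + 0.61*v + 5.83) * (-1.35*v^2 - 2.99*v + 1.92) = -5.9265*v^4 - 13.9496*v^3 - 1.2656*v^2 - 16.2605*v + 11.1936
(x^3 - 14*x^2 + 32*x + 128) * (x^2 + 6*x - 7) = x^5 - 8*x^4 - 59*x^3 + 418*x^2 + 544*x - 896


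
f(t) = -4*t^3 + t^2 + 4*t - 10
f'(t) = -12*t^2 + 2*t + 4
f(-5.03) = 504.24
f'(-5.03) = -309.67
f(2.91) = -88.46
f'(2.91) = -91.80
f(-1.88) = 12.59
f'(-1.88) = -42.17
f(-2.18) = 27.47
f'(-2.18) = -57.39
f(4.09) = -250.58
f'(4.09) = -188.56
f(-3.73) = 196.57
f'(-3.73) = -170.41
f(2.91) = -88.46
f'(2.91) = -91.80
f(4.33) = -298.66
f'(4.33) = -212.33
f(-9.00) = 2951.00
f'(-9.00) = -986.00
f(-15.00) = 13655.00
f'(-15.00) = -2726.00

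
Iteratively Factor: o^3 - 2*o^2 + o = (o)*(o^2 - 2*o + 1) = o*(o - 1)*(o - 1)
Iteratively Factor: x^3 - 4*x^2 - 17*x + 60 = (x + 4)*(x^2 - 8*x + 15) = (x - 5)*(x + 4)*(x - 3)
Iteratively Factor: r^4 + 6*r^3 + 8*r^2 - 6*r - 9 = (r - 1)*(r^3 + 7*r^2 + 15*r + 9) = (r - 1)*(r + 1)*(r^2 + 6*r + 9) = (r - 1)*(r + 1)*(r + 3)*(r + 3)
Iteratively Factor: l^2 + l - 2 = (l - 1)*(l + 2)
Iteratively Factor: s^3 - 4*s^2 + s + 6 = (s - 2)*(s^2 - 2*s - 3) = (s - 2)*(s + 1)*(s - 3)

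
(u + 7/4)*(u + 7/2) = u^2 + 21*u/4 + 49/8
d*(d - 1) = d^2 - d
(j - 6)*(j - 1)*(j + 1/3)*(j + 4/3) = j^4 - 16*j^3/3 - 47*j^2/9 + 62*j/9 + 8/3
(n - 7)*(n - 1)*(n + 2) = n^3 - 6*n^2 - 9*n + 14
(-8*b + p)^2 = 64*b^2 - 16*b*p + p^2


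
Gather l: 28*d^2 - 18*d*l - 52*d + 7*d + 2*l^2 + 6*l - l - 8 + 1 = 28*d^2 - 45*d + 2*l^2 + l*(5 - 18*d) - 7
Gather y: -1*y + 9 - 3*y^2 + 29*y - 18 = -3*y^2 + 28*y - 9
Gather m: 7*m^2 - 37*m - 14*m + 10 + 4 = 7*m^2 - 51*m + 14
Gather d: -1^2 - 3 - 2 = -6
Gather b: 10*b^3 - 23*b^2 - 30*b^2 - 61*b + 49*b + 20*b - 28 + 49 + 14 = 10*b^3 - 53*b^2 + 8*b + 35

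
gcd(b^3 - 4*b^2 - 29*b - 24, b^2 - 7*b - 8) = b^2 - 7*b - 8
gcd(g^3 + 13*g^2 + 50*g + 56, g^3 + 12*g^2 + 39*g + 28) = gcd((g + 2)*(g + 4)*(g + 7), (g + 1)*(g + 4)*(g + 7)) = g^2 + 11*g + 28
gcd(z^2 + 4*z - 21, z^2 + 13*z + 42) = z + 7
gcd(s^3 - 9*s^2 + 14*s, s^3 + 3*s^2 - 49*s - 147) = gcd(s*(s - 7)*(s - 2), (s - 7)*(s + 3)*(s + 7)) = s - 7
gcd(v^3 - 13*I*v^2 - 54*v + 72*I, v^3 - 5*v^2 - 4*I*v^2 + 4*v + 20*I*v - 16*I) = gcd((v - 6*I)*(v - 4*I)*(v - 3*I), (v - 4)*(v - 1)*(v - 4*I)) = v - 4*I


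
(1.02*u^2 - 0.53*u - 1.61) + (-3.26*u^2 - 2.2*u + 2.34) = -2.24*u^2 - 2.73*u + 0.73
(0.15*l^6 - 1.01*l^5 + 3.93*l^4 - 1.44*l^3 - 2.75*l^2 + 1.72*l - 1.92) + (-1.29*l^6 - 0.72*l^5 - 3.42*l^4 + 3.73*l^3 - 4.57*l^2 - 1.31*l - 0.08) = -1.14*l^6 - 1.73*l^5 + 0.51*l^4 + 2.29*l^3 - 7.32*l^2 + 0.41*l - 2.0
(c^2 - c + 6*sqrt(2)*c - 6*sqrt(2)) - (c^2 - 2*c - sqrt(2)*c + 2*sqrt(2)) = c + 7*sqrt(2)*c - 8*sqrt(2)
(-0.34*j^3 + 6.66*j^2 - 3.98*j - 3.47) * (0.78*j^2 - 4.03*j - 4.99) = -0.2652*j^5 + 6.565*j^4 - 28.2476*j^3 - 19.9006*j^2 + 33.8443*j + 17.3153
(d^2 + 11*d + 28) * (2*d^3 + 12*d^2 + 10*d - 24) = 2*d^5 + 34*d^4 + 198*d^3 + 422*d^2 + 16*d - 672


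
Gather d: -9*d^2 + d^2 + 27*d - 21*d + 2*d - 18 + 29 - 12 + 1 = -8*d^2 + 8*d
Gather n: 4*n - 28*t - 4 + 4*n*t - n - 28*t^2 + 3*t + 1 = n*(4*t + 3) - 28*t^2 - 25*t - 3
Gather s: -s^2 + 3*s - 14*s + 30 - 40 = -s^2 - 11*s - 10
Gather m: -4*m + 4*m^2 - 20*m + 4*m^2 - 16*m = 8*m^2 - 40*m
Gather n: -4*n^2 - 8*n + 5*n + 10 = -4*n^2 - 3*n + 10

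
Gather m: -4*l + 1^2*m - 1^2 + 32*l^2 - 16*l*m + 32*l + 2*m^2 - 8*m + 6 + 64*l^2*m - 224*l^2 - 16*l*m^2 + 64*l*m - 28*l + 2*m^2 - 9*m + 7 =-192*l^2 + m^2*(4 - 16*l) + m*(64*l^2 + 48*l - 16) + 12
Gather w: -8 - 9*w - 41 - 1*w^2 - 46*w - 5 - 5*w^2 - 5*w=-6*w^2 - 60*w - 54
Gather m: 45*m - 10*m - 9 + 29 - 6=35*m + 14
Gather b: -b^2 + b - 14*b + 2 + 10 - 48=-b^2 - 13*b - 36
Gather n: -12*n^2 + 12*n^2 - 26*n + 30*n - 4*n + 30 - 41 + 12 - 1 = 0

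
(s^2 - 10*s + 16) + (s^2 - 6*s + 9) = 2*s^2 - 16*s + 25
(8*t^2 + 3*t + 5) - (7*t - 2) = 8*t^2 - 4*t + 7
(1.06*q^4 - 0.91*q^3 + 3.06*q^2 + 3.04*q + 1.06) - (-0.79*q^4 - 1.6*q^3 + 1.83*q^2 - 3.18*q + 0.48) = 1.85*q^4 + 0.69*q^3 + 1.23*q^2 + 6.22*q + 0.58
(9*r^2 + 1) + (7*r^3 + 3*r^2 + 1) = 7*r^3 + 12*r^2 + 2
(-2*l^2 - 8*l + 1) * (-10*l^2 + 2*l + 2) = 20*l^4 + 76*l^3 - 30*l^2 - 14*l + 2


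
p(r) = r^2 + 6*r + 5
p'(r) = 2*r + 6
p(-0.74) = 1.11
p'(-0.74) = 4.52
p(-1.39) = -1.41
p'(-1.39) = 3.22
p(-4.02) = -2.96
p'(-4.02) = -2.04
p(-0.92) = 0.33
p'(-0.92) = 4.16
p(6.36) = 83.61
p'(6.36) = 18.72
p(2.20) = 23.04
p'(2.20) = 10.40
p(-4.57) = -1.54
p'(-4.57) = -3.14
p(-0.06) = 4.64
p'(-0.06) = 5.88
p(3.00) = 32.00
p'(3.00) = 12.00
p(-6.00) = 5.00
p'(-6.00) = -6.00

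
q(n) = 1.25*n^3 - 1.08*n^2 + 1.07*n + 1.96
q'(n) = 3.75*n^2 - 2.16*n + 1.07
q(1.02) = 3.25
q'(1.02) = 2.77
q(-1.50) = -6.29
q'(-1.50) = 12.75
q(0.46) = 2.35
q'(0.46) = 0.87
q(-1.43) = -5.43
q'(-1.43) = 11.83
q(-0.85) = -0.50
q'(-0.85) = 5.62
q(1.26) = 4.09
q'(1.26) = 4.30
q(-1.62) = -7.92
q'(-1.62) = 14.41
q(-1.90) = -12.55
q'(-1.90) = 18.71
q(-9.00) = -1006.40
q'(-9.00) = 324.26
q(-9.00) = -1006.40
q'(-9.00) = 324.26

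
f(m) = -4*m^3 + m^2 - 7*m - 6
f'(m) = -12*m^2 + 2*m - 7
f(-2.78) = 107.13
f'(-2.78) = -105.30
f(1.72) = -35.44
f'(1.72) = -39.06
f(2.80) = -105.57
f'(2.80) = -95.48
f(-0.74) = 1.35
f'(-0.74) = -15.05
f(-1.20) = 10.75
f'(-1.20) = -26.68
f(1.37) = -24.00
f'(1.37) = -26.78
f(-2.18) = 55.45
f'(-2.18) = -68.39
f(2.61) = -88.58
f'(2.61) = -83.53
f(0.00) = -6.00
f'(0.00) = -7.00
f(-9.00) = 3054.00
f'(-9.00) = -997.00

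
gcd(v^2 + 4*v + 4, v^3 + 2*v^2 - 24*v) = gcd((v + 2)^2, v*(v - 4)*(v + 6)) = 1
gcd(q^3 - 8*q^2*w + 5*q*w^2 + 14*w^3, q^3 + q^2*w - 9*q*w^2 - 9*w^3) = q + w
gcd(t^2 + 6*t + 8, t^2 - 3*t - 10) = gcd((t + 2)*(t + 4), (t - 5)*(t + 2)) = t + 2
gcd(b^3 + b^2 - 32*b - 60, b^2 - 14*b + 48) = b - 6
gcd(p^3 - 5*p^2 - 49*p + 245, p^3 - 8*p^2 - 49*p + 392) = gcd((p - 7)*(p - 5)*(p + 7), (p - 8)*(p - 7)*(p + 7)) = p^2 - 49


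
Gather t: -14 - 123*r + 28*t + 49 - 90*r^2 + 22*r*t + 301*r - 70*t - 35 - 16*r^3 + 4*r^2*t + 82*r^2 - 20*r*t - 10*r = -16*r^3 - 8*r^2 + 168*r + t*(4*r^2 + 2*r - 42)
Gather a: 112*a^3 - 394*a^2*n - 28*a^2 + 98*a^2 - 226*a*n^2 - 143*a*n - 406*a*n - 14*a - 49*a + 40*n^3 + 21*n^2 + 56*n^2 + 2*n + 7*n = 112*a^3 + a^2*(70 - 394*n) + a*(-226*n^2 - 549*n - 63) + 40*n^3 + 77*n^2 + 9*n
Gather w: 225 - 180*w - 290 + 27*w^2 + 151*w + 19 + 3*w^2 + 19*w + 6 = 30*w^2 - 10*w - 40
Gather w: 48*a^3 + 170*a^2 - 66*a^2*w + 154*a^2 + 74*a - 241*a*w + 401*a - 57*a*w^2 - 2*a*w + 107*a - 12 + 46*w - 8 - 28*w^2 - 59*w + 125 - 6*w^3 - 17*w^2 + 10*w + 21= 48*a^3 + 324*a^2 + 582*a - 6*w^3 + w^2*(-57*a - 45) + w*(-66*a^2 - 243*a - 3) + 126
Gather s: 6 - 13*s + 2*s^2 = 2*s^2 - 13*s + 6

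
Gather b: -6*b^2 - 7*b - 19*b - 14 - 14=-6*b^2 - 26*b - 28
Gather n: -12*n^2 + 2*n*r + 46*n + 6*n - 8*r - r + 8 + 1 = -12*n^2 + n*(2*r + 52) - 9*r + 9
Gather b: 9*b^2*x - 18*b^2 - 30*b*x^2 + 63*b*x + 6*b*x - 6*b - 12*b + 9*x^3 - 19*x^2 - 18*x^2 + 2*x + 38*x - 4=b^2*(9*x - 18) + b*(-30*x^2 + 69*x - 18) + 9*x^3 - 37*x^2 + 40*x - 4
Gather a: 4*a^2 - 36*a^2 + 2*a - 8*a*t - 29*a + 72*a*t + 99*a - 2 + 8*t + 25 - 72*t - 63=-32*a^2 + a*(64*t + 72) - 64*t - 40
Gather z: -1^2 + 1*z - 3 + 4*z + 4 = 5*z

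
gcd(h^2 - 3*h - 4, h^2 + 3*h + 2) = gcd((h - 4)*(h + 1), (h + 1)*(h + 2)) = h + 1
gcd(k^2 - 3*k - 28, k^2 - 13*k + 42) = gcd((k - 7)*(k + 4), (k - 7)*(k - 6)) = k - 7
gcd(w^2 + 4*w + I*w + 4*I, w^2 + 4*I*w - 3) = w + I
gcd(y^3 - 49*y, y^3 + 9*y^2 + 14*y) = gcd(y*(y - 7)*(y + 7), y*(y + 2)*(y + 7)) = y^2 + 7*y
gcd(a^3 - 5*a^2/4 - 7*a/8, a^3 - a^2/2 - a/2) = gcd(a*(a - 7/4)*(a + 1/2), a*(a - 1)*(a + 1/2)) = a^2 + a/2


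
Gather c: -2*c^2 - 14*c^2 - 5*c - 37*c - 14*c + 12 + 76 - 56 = -16*c^2 - 56*c + 32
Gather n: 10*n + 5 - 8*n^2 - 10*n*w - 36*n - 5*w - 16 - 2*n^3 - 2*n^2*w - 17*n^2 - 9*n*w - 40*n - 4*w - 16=-2*n^3 + n^2*(-2*w - 25) + n*(-19*w - 66) - 9*w - 27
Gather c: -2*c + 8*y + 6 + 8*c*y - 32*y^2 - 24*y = c*(8*y - 2) - 32*y^2 - 16*y + 6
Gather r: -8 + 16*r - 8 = 16*r - 16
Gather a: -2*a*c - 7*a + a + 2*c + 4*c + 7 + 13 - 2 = a*(-2*c - 6) + 6*c + 18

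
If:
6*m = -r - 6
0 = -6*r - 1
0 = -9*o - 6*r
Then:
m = -35/36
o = 1/9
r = -1/6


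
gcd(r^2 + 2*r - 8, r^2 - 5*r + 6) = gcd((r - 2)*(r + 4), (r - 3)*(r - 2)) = r - 2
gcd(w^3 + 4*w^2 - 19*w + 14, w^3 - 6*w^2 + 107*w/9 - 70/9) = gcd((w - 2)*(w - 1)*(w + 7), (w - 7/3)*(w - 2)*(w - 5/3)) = w - 2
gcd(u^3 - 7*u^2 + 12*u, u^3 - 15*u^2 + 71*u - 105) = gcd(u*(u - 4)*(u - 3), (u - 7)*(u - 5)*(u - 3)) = u - 3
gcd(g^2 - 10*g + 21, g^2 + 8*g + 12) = 1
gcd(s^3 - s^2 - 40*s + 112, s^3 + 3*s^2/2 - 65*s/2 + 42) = s^2 + 3*s - 28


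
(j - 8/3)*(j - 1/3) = j^2 - 3*j + 8/9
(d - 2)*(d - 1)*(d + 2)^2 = d^4 + d^3 - 6*d^2 - 4*d + 8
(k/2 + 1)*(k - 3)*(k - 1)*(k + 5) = k^4/2 + 3*k^3/2 - 15*k^2/2 - 19*k/2 + 15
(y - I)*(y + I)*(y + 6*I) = y^3 + 6*I*y^2 + y + 6*I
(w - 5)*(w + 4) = w^2 - w - 20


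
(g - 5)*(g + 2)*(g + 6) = g^3 + 3*g^2 - 28*g - 60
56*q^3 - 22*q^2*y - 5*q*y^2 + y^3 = (-7*q + y)*(-2*q + y)*(4*q + y)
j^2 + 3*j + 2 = (j + 1)*(j + 2)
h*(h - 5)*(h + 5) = h^3 - 25*h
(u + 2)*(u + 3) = u^2 + 5*u + 6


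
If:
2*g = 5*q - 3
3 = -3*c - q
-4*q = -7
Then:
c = -19/12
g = 23/8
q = 7/4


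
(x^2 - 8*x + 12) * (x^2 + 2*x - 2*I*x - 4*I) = x^4 - 6*x^3 - 2*I*x^3 - 4*x^2 + 12*I*x^2 + 24*x + 8*I*x - 48*I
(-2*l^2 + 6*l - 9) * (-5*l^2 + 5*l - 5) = 10*l^4 - 40*l^3 + 85*l^2 - 75*l + 45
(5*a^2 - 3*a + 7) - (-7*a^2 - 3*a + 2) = 12*a^2 + 5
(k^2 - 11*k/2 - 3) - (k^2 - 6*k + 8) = k/2 - 11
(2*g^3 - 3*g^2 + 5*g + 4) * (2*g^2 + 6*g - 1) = 4*g^5 + 6*g^4 - 10*g^3 + 41*g^2 + 19*g - 4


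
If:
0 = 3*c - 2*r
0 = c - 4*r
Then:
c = 0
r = 0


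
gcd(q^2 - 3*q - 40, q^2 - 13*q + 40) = q - 8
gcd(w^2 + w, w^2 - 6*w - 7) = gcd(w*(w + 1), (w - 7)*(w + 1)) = w + 1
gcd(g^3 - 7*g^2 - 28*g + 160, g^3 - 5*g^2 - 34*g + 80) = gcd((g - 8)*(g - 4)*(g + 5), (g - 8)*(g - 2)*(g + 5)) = g^2 - 3*g - 40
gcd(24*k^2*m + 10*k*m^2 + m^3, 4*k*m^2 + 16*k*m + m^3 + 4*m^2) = 4*k*m + m^2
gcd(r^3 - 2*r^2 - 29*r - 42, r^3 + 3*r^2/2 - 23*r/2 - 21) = r^2 + 5*r + 6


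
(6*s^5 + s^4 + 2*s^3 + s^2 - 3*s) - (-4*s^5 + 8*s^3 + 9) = 10*s^5 + s^4 - 6*s^3 + s^2 - 3*s - 9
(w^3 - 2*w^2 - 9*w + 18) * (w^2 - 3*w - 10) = w^5 - 5*w^4 - 13*w^3 + 65*w^2 + 36*w - 180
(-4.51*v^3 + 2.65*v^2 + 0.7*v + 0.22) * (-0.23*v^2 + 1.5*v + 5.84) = 1.0373*v^5 - 7.3745*v^4 - 22.5244*v^3 + 16.4754*v^2 + 4.418*v + 1.2848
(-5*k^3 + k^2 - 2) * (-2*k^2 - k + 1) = 10*k^5 + 3*k^4 - 6*k^3 + 5*k^2 + 2*k - 2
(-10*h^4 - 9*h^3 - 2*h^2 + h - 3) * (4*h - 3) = -40*h^5 - 6*h^4 + 19*h^3 + 10*h^2 - 15*h + 9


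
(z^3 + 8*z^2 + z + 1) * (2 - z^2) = -z^5 - 8*z^4 + z^3 + 15*z^2 + 2*z + 2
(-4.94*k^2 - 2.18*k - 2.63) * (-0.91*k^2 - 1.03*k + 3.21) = 4.4954*k^4 + 7.072*k^3 - 11.2187*k^2 - 4.2889*k - 8.4423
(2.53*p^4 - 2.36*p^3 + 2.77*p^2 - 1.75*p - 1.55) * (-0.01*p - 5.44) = -0.0253*p^5 - 13.7396*p^4 + 12.8107*p^3 - 15.0513*p^2 + 9.5355*p + 8.432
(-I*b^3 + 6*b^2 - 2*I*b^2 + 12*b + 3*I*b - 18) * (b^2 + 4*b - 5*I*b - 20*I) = -I*b^5 + b^4 - 6*I*b^4 + 6*b^3 - 35*I*b^3 + 5*b^2 - 168*I*b^2 - 12*b - 150*I*b + 360*I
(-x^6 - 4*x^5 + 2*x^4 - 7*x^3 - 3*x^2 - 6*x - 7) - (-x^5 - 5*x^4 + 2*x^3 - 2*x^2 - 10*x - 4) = -x^6 - 3*x^5 + 7*x^4 - 9*x^3 - x^2 + 4*x - 3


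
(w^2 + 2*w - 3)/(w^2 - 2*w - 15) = (w - 1)/(w - 5)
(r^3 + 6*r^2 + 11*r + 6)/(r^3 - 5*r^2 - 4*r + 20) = (r^2 + 4*r + 3)/(r^2 - 7*r + 10)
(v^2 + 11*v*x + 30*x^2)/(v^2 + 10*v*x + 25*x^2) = (v + 6*x)/(v + 5*x)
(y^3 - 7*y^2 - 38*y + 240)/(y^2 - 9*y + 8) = (y^2 + y - 30)/(y - 1)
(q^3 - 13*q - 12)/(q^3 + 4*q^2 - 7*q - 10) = (q^2 - q - 12)/(q^2 + 3*q - 10)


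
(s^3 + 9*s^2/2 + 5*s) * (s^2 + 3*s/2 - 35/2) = s^5 + 6*s^4 - 23*s^3/4 - 285*s^2/4 - 175*s/2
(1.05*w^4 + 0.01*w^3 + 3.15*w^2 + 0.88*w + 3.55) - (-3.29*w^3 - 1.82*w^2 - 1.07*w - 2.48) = 1.05*w^4 + 3.3*w^3 + 4.97*w^2 + 1.95*w + 6.03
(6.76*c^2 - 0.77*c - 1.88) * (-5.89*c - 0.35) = -39.8164*c^3 + 2.1693*c^2 + 11.3427*c + 0.658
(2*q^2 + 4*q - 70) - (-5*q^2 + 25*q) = 7*q^2 - 21*q - 70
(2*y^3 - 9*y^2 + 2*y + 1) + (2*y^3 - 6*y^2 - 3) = 4*y^3 - 15*y^2 + 2*y - 2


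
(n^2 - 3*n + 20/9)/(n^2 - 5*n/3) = (n - 4/3)/n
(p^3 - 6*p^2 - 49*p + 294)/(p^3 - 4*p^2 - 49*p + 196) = (p - 6)/(p - 4)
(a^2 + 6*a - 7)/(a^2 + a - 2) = (a + 7)/(a + 2)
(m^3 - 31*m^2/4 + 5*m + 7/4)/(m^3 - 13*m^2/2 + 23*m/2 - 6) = (4*m^2 - 27*m - 7)/(2*(2*m^2 - 11*m + 12))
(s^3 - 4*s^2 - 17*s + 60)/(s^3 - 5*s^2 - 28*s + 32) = (s^2 - 8*s + 15)/(s^2 - 9*s + 8)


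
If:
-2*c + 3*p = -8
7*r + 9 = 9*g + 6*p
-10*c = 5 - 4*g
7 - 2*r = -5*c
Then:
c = 17/4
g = 95/8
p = 1/6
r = 113/8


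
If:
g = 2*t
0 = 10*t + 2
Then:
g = -2/5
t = -1/5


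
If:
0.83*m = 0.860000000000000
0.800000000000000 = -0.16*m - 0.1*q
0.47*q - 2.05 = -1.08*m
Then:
No Solution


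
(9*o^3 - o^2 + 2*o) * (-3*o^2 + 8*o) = -27*o^5 + 75*o^4 - 14*o^3 + 16*o^2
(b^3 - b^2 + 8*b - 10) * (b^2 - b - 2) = b^5 - 2*b^4 + 7*b^3 - 16*b^2 - 6*b + 20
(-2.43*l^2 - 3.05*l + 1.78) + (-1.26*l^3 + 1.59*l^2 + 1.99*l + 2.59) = -1.26*l^3 - 0.84*l^2 - 1.06*l + 4.37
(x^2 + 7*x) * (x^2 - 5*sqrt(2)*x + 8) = x^4 - 5*sqrt(2)*x^3 + 7*x^3 - 35*sqrt(2)*x^2 + 8*x^2 + 56*x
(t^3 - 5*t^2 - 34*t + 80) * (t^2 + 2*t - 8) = t^5 - 3*t^4 - 52*t^3 + 52*t^2 + 432*t - 640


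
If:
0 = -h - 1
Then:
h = -1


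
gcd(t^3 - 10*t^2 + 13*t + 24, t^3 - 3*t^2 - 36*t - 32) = t^2 - 7*t - 8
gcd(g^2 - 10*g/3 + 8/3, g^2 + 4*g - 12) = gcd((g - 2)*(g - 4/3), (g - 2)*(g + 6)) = g - 2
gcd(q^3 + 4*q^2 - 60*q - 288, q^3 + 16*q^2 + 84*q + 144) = q^2 + 12*q + 36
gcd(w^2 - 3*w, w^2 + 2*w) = w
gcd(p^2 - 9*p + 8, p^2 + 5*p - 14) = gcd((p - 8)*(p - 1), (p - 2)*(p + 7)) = 1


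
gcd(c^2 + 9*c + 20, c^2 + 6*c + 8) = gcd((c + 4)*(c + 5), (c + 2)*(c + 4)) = c + 4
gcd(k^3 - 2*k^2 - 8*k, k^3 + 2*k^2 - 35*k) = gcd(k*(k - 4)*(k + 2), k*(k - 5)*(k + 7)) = k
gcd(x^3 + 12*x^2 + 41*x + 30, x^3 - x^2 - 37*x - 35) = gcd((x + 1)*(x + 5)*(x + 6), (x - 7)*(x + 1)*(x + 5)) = x^2 + 6*x + 5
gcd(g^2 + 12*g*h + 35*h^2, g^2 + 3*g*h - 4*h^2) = 1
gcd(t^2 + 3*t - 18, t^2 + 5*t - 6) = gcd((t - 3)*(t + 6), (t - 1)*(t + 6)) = t + 6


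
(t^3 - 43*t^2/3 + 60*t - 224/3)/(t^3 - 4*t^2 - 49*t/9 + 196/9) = 3*(t - 8)/(3*t + 7)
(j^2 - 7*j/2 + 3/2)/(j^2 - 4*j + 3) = (j - 1/2)/(j - 1)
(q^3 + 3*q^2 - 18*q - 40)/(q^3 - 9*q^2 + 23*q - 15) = (q^3 + 3*q^2 - 18*q - 40)/(q^3 - 9*q^2 + 23*q - 15)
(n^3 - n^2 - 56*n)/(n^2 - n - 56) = n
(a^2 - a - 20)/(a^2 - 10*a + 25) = (a + 4)/(a - 5)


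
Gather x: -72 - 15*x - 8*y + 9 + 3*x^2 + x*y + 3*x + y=3*x^2 + x*(y - 12) - 7*y - 63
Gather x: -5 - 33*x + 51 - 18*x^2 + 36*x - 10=-18*x^2 + 3*x + 36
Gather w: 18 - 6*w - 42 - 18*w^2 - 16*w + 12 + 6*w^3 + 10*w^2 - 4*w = 6*w^3 - 8*w^2 - 26*w - 12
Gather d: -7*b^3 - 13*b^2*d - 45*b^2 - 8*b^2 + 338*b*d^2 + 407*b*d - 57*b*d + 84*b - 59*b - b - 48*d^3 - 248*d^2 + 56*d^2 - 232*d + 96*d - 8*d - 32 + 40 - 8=-7*b^3 - 53*b^2 + 24*b - 48*d^3 + d^2*(338*b - 192) + d*(-13*b^2 + 350*b - 144)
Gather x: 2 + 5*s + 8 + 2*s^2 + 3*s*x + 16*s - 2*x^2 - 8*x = 2*s^2 + 21*s - 2*x^2 + x*(3*s - 8) + 10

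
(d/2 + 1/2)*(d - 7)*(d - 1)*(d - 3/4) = d^4/2 - 31*d^3/8 + 17*d^2/8 + 31*d/8 - 21/8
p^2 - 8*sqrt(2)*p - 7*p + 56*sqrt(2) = (p - 7)*(p - 8*sqrt(2))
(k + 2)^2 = k^2 + 4*k + 4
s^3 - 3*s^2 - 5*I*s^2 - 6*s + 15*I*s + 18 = (s - 3)*(s - 3*I)*(s - 2*I)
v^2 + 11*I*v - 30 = (v + 5*I)*(v + 6*I)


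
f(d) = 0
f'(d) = 0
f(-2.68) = 0.00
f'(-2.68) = 0.00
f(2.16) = 0.00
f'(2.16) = 0.00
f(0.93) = 0.00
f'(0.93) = 0.00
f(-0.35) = 0.00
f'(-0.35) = 0.00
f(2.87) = 0.00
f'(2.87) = 0.00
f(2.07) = 0.00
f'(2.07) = 0.00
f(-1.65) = 0.00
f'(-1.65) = 0.00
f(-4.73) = 0.00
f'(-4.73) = 0.00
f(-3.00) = 0.00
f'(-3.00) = 0.00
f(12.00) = 0.00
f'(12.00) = 0.00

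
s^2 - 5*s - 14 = (s - 7)*(s + 2)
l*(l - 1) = l^2 - l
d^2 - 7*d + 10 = (d - 5)*(d - 2)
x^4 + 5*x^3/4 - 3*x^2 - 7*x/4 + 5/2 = (x - 1)^2*(x + 5/4)*(x + 2)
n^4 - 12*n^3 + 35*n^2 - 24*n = n*(n - 8)*(n - 3)*(n - 1)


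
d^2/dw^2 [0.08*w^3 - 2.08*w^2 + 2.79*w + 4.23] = 0.48*w - 4.16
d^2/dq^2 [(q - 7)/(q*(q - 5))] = 2*(q^3 - 21*q^2 + 105*q - 175)/(q^3*(q^3 - 15*q^2 + 75*q - 125))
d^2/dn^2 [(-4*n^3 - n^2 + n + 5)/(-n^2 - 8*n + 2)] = 6*(85*n^3 - 67*n^2 - 26*n - 114)/(n^6 + 24*n^5 + 186*n^4 + 416*n^3 - 372*n^2 + 96*n - 8)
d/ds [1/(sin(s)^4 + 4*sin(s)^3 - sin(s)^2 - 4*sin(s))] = 2*(-2*sin(s)^3 - 6*sin(s)^2 + sin(s) + 2)/((sin(s) + 4)^2*sin(s)^2*cos(s)^3)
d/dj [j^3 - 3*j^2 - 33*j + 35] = 3*j^2 - 6*j - 33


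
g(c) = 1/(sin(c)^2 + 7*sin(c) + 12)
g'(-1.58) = 0.00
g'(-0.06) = -0.05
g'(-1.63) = 0.01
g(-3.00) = 0.09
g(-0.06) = 0.09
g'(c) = (-2*sin(c)*cos(c) - 7*cos(c))/(sin(c)^2 + 7*sin(c) + 12)^2 = -(2*sin(c) + 7)*cos(c)/(sin(c)^2 + 7*sin(c) + 12)^2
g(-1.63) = 0.17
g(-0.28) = 0.10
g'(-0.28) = -0.06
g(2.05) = 0.05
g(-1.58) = 0.17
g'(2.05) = 0.01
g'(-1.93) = 0.05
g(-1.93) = 0.16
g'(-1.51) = -0.01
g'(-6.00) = -0.04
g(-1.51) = 0.17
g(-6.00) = 0.07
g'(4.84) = -0.02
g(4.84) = 0.17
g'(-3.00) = 0.05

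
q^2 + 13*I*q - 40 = (q + 5*I)*(q + 8*I)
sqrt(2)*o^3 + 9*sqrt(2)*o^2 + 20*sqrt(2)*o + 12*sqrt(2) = (o + 2)*(o + 6)*(sqrt(2)*o + sqrt(2))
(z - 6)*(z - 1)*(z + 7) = z^3 - 43*z + 42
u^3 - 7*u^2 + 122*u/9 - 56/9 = (u - 4)*(u - 7/3)*(u - 2/3)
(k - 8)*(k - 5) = k^2 - 13*k + 40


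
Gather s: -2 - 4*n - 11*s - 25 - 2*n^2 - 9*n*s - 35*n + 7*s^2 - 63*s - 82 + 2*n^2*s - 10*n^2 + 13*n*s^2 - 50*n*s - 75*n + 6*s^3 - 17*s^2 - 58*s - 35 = -12*n^2 - 114*n + 6*s^3 + s^2*(13*n - 10) + s*(2*n^2 - 59*n - 132) - 144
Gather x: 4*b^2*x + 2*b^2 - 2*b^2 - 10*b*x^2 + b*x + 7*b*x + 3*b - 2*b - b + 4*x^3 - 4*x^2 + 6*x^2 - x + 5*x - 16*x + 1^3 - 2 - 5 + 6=4*x^3 + x^2*(2 - 10*b) + x*(4*b^2 + 8*b - 12)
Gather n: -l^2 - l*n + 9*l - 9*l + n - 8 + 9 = -l^2 + n*(1 - l) + 1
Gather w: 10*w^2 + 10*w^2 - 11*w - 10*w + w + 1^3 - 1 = 20*w^2 - 20*w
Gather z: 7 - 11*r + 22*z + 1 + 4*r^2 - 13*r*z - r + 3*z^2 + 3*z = 4*r^2 - 12*r + 3*z^2 + z*(25 - 13*r) + 8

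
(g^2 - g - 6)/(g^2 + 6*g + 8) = (g - 3)/(g + 4)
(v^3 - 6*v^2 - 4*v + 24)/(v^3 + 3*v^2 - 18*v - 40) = (v^2 - 8*v + 12)/(v^2 + v - 20)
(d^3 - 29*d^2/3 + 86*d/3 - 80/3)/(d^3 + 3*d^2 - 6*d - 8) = (3*d^2 - 23*d + 40)/(3*(d^2 + 5*d + 4))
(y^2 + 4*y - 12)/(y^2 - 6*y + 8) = (y + 6)/(y - 4)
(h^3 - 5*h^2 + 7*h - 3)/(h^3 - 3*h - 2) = (-h^3 + 5*h^2 - 7*h + 3)/(-h^3 + 3*h + 2)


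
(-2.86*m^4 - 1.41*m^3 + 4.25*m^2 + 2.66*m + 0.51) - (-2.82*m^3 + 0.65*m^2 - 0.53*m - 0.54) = -2.86*m^4 + 1.41*m^3 + 3.6*m^2 + 3.19*m + 1.05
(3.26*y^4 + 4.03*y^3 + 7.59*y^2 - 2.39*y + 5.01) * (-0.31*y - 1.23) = -1.0106*y^5 - 5.2591*y^4 - 7.3098*y^3 - 8.5948*y^2 + 1.3866*y - 6.1623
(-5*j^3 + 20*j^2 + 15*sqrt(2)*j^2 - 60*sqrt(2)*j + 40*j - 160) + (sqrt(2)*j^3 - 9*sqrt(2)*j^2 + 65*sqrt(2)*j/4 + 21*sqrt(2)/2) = -5*j^3 + sqrt(2)*j^3 + 6*sqrt(2)*j^2 + 20*j^2 - 175*sqrt(2)*j/4 + 40*j - 160 + 21*sqrt(2)/2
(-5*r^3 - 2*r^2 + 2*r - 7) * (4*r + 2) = -20*r^4 - 18*r^3 + 4*r^2 - 24*r - 14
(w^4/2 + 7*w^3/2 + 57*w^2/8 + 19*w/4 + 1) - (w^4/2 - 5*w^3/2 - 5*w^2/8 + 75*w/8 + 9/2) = 6*w^3 + 31*w^2/4 - 37*w/8 - 7/2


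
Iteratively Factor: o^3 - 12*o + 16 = (o - 2)*(o^2 + 2*o - 8) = (o - 2)^2*(o + 4)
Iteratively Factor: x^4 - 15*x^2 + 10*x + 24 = (x + 1)*(x^3 - x^2 - 14*x + 24) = (x - 3)*(x + 1)*(x^2 + 2*x - 8) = (x - 3)*(x + 1)*(x + 4)*(x - 2)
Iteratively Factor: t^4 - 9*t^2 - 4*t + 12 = (t + 2)*(t^3 - 2*t^2 - 5*t + 6) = (t - 3)*(t + 2)*(t^2 + t - 2) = (t - 3)*(t + 2)^2*(t - 1)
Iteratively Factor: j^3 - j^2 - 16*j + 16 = (j - 1)*(j^2 - 16) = (j - 4)*(j - 1)*(j + 4)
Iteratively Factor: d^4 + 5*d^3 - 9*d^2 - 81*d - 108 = (d + 3)*(d^3 + 2*d^2 - 15*d - 36) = (d + 3)^2*(d^2 - d - 12) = (d + 3)^3*(d - 4)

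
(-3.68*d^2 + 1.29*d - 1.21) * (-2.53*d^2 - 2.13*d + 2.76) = 9.3104*d^4 + 4.5747*d^3 - 9.8432*d^2 + 6.1377*d - 3.3396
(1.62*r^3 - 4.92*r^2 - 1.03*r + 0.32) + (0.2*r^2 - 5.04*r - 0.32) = 1.62*r^3 - 4.72*r^2 - 6.07*r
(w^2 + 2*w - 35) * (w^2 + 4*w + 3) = w^4 + 6*w^3 - 24*w^2 - 134*w - 105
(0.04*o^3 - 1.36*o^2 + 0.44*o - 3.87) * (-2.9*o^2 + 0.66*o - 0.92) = -0.116*o^5 + 3.9704*o^4 - 2.2104*o^3 + 12.7646*o^2 - 2.959*o + 3.5604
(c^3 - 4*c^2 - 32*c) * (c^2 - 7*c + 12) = c^5 - 11*c^4 + 8*c^3 + 176*c^2 - 384*c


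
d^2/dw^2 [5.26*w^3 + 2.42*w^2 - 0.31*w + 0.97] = 31.56*w + 4.84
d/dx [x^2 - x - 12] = 2*x - 1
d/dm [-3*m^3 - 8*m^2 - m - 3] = -9*m^2 - 16*m - 1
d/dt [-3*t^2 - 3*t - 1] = -6*t - 3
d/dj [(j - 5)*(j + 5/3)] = 2*j - 10/3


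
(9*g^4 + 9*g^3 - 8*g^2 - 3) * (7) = 63*g^4 + 63*g^3 - 56*g^2 - 21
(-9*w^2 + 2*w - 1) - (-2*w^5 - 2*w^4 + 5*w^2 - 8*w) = 2*w^5 + 2*w^4 - 14*w^2 + 10*w - 1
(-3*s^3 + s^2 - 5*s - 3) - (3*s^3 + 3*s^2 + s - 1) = -6*s^3 - 2*s^2 - 6*s - 2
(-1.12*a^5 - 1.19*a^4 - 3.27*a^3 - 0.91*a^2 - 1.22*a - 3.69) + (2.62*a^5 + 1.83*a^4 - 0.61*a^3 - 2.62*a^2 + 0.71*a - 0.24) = 1.5*a^5 + 0.64*a^4 - 3.88*a^3 - 3.53*a^2 - 0.51*a - 3.93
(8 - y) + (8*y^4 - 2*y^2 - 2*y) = 8*y^4 - 2*y^2 - 3*y + 8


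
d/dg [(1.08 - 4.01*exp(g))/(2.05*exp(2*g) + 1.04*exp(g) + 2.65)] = (8.2205*exp(2*g) - 4.428*exp(g) - 11.7497)*exp(g)/(4.2025*exp(4*g) + 4.264*exp(3*g) + 11.9466*exp(2*g) + 5.512*exp(g) + 7.0225)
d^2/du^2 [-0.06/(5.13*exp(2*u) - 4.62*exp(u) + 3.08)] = ((1.2312*exp(u) - 0.2772)*(5.13*exp(2*u) - 4.62*exp(u) + 3.08) - 0.06*(10.26*exp(u) - 4.62)*(20.52*exp(u) - 9.24)*exp(u))*exp(u)/(5.13*exp(2*u) - 4.62*exp(u) + 3.08)^3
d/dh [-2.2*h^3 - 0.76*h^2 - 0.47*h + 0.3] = -6.6*h^2 - 1.52*h - 0.47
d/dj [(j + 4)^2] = 2*j + 8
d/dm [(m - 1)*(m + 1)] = 2*m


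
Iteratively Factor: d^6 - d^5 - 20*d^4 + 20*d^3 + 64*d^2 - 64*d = (d + 4)*(d^5 - 5*d^4 + 20*d^2 - 16*d) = (d - 1)*(d + 4)*(d^4 - 4*d^3 - 4*d^2 + 16*d) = (d - 1)*(d + 2)*(d + 4)*(d^3 - 6*d^2 + 8*d) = (d - 2)*(d - 1)*(d + 2)*(d + 4)*(d^2 - 4*d) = d*(d - 2)*(d - 1)*(d + 2)*(d + 4)*(d - 4)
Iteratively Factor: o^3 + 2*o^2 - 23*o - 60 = (o + 3)*(o^2 - o - 20) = (o - 5)*(o + 3)*(o + 4)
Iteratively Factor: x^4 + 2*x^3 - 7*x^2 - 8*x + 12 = (x + 2)*(x^3 - 7*x + 6) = (x + 2)*(x + 3)*(x^2 - 3*x + 2) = (x - 2)*(x + 2)*(x + 3)*(x - 1)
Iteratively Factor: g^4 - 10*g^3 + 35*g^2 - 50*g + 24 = (g - 2)*(g^3 - 8*g^2 + 19*g - 12) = (g - 3)*(g - 2)*(g^2 - 5*g + 4) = (g - 4)*(g - 3)*(g - 2)*(g - 1)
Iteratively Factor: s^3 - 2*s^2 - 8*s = (s + 2)*(s^2 - 4*s) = (s - 4)*(s + 2)*(s)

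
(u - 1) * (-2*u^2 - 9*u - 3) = -2*u^3 - 7*u^2 + 6*u + 3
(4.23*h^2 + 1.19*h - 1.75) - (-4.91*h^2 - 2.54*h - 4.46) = 9.14*h^2 + 3.73*h + 2.71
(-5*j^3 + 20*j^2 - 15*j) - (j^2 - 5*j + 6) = -5*j^3 + 19*j^2 - 10*j - 6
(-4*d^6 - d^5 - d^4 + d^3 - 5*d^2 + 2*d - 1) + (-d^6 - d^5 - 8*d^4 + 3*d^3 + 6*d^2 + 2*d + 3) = -5*d^6 - 2*d^5 - 9*d^4 + 4*d^3 + d^2 + 4*d + 2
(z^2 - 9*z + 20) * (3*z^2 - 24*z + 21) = 3*z^4 - 51*z^3 + 297*z^2 - 669*z + 420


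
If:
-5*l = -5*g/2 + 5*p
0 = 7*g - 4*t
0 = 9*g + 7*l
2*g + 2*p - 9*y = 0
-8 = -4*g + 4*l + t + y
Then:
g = 672/569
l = -864/569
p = 1200/569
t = 1176/569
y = 416/569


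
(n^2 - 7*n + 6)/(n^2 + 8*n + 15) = (n^2 - 7*n + 6)/(n^2 + 8*n + 15)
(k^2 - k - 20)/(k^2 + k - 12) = (k - 5)/(k - 3)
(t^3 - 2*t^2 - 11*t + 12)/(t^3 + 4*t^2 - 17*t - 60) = (t - 1)/(t + 5)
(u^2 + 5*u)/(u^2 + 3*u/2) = 2*(u + 5)/(2*u + 3)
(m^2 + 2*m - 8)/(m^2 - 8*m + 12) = (m + 4)/(m - 6)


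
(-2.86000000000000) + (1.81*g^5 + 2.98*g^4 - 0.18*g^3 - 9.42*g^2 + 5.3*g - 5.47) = 1.81*g^5 + 2.98*g^4 - 0.18*g^3 - 9.42*g^2 + 5.3*g - 8.33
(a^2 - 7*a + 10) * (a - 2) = a^3 - 9*a^2 + 24*a - 20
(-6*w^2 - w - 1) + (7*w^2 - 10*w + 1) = w^2 - 11*w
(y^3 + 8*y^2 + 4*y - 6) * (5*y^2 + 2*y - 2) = 5*y^5 + 42*y^4 + 34*y^3 - 38*y^2 - 20*y + 12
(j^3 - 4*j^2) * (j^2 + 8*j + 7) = j^5 + 4*j^4 - 25*j^3 - 28*j^2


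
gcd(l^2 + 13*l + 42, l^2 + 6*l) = l + 6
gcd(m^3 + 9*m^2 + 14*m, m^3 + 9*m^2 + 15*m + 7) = m + 7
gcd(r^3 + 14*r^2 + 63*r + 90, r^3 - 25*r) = r + 5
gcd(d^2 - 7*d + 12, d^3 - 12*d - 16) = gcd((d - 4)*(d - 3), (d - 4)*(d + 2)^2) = d - 4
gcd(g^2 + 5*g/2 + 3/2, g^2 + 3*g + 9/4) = g + 3/2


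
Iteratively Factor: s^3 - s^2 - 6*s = (s - 3)*(s^2 + 2*s) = (s - 3)*(s + 2)*(s)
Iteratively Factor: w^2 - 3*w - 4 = (w + 1)*(w - 4)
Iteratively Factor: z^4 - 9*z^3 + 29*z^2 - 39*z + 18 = (z - 3)*(z^3 - 6*z^2 + 11*z - 6) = (z - 3)^2*(z^2 - 3*z + 2) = (z - 3)^2*(z - 1)*(z - 2)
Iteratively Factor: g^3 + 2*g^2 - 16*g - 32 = (g - 4)*(g^2 + 6*g + 8) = (g - 4)*(g + 2)*(g + 4)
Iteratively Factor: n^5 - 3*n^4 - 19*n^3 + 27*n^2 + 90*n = (n)*(n^4 - 3*n^3 - 19*n^2 + 27*n + 90) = n*(n - 5)*(n^3 + 2*n^2 - 9*n - 18) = n*(n - 5)*(n - 3)*(n^2 + 5*n + 6) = n*(n - 5)*(n - 3)*(n + 3)*(n + 2)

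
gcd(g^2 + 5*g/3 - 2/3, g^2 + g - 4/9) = g - 1/3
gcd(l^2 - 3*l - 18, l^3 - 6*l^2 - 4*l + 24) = l - 6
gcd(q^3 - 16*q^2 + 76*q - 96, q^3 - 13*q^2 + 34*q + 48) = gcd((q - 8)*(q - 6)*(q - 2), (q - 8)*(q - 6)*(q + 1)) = q^2 - 14*q + 48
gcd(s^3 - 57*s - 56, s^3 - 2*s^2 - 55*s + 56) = s^2 - s - 56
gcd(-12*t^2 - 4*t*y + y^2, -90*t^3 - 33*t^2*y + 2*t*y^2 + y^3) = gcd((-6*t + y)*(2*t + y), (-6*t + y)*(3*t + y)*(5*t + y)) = -6*t + y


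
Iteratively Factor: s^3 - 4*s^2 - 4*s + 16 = (s - 2)*(s^2 - 2*s - 8) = (s - 4)*(s - 2)*(s + 2)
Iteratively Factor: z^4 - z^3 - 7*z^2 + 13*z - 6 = (z - 1)*(z^3 - 7*z + 6) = (z - 1)^2*(z^2 + z - 6) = (z - 2)*(z - 1)^2*(z + 3)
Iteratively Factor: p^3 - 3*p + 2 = (p + 2)*(p^2 - 2*p + 1) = (p - 1)*(p + 2)*(p - 1)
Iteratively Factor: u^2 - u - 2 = (u - 2)*(u + 1)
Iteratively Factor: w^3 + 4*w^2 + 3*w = (w)*(w^2 + 4*w + 3) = w*(w + 3)*(w + 1)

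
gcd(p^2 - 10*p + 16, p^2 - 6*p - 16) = p - 8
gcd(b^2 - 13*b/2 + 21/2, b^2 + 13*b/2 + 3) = 1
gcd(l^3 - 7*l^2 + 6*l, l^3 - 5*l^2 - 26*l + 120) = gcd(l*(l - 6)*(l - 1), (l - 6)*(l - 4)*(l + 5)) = l - 6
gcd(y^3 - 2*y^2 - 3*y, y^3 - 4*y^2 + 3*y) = y^2 - 3*y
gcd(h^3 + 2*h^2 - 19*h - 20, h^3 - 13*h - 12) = h^2 - 3*h - 4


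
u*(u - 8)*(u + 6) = u^3 - 2*u^2 - 48*u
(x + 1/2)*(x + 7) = x^2 + 15*x/2 + 7/2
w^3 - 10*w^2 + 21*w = w*(w - 7)*(w - 3)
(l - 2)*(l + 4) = l^2 + 2*l - 8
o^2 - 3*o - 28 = (o - 7)*(o + 4)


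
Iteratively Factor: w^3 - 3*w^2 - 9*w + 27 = (w - 3)*(w^2 - 9) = (w - 3)^2*(w + 3)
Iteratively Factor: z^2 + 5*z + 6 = (z + 2)*(z + 3)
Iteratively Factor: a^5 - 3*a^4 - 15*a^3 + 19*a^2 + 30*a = (a - 2)*(a^4 - a^3 - 17*a^2 - 15*a) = (a - 2)*(a + 3)*(a^3 - 4*a^2 - 5*a) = (a - 2)*(a + 1)*(a + 3)*(a^2 - 5*a) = a*(a - 2)*(a + 1)*(a + 3)*(a - 5)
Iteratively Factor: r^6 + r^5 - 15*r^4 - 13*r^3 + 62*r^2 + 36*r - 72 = (r + 2)*(r^5 - r^4 - 13*r^3 + 13*r^2 + 36*r - 36) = (r - 3)*(r + 2)*(r^4 + 2*r^3 - 7*r^2 - 8*r + 12) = (r - 3)*(r - 2)*(r + 2)*(r^3 + 4*r^2 + r - 6) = (r - 3)*(r - 2)*(r - 1)*(r + 2)*(r^2 + 5*r + 6) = (r - 3)*(r - 2)*(r - 1)*(r + 2)*(r + 3)*(r + 2)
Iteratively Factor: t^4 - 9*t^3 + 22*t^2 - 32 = (t + 1)*(t^3 - 10*t^2 + 32*t - 32) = (t - 2)*(t + 1)*(t^2 - 8*t + 16) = (t - 4)*(t - 2)*(t + 1)*(t - 4)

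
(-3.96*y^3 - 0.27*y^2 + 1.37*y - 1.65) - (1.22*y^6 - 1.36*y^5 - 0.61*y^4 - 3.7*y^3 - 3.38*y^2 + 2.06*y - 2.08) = -1.22*y^6 + 1.36*y^5 + 0.61*y^4 - 0.26*y^3 + 3.11*y^2 - 0.69*y + 0.43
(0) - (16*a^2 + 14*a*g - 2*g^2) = -16*a^2 - 14*a*g + 2*g^2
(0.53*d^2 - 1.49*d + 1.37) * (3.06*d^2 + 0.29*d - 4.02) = 1.6218*d^4 - 4.4057*d^3 + 1.6295*d^2 + 6.3871*d - 5.5074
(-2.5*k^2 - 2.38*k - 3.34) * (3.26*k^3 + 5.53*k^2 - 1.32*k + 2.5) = -8.15*k^5 - 21.5838*k^4 - 20.7498*k^3 - 21.5786*k^2 - 1.5412*k - 8.35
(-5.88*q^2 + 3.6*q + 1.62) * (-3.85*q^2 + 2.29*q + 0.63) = 22.638*q^4 - 27.3252*q^3 - 1.6974*q^2 + 5.9778*q + 1.0206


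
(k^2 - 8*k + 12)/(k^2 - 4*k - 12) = (k - 2)/(k + 2)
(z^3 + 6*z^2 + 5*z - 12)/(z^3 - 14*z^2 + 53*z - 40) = (z^2 + 7*z + 12)/(z^2 - 13*z + 40)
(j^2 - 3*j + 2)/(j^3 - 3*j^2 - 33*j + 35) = (j - 2)/(j^2 - 2*j - 35)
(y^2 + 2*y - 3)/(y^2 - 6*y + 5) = (y + 3)/(y - 5)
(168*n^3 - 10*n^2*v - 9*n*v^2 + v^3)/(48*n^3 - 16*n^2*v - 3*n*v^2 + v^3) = (42*n^2 - 13*n*v + v^2)/(12*n^2 - 7*n*v + v^2)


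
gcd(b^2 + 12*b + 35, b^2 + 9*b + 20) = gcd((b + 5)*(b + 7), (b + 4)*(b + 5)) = b + 5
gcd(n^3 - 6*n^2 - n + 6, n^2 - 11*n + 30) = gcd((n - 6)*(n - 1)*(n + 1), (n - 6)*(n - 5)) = n - 6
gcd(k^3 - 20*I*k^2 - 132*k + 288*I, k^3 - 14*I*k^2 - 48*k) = k^2 - 14*I*k - 48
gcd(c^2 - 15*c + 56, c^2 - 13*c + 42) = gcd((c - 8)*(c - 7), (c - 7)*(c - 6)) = c - 7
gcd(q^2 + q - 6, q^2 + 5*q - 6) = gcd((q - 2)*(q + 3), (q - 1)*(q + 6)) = 1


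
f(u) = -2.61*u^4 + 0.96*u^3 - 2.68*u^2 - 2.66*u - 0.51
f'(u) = -10.44*u^3 + 2.88*u^2 - 5.36*u - 2.66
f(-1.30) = -11.14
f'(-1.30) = 32.11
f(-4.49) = -1190.28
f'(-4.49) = 1024.48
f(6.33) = -4071.64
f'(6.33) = -2569.15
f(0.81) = -5.04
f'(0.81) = -10.66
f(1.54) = -22.14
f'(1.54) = -42.21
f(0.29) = -1.50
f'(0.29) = -4.23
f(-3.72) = -576.94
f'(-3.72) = 594.57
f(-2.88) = -217.57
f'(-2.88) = 286.05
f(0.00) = -0.51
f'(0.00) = -2.66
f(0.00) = -0.51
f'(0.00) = -2.66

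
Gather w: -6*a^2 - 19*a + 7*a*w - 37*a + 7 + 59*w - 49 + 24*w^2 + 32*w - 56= -6*a^2 - 56*a + 24*w^2 + w*(7*a + 91) - 98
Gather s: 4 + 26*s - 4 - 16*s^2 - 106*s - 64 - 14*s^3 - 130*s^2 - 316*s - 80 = -14*s^3 - 146*s^2 - 396*s - 144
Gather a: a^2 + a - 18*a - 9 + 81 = a^2 - 17*a + 72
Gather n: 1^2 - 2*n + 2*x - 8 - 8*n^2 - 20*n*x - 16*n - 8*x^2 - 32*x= -8*n^2 + n*(-20*x - 18) - 8*x^2 - 30*x - 7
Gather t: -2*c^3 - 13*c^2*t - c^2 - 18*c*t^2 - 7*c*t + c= -2*c^3 - c^2 - 18*c*t^2 + c + t*(-13*c^2 - 7*c)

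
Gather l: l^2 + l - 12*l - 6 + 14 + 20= l^2 - 11*l + 28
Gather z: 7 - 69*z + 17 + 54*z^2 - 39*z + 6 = 54*z^2 - 108*z + 30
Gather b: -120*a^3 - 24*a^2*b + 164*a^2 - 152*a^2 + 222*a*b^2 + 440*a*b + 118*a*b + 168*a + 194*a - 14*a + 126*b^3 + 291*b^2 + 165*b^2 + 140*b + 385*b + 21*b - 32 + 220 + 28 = -120*a^3 + 12*a^2 + 348*a + 126*b^3 + b^2*(222*a + 456) + b*(-24*a^2 + 558*a + 546) + 216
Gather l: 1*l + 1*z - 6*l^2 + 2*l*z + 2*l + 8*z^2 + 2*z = -6*l^2 + l*(2*z + 3) + 8*z^2 + 3*z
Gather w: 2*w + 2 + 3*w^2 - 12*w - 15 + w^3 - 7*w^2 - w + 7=w^3 - 4*w^2 - 11*w - 6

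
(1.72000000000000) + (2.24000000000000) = 3.96000000000000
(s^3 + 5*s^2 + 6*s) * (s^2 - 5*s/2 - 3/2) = s^5 + 5*s^4/2 - 8*s^3 - 45*s^2/2 - 9*s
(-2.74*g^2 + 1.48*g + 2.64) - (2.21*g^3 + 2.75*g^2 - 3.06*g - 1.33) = -2.21*g^3 - 5.49*g^2 + 4.54*g + 3.97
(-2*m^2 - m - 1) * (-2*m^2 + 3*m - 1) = 4*m^4 - 4*m^3 + m^2 - 2*m + 1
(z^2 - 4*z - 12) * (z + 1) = z^3 - 3*z^2 - 16*z - 12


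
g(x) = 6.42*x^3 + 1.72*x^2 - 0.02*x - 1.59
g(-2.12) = -54.99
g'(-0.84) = 10.68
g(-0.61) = -2.40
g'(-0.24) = 0.26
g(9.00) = 4817.73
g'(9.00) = 1591.00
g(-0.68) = -2.80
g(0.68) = 1.21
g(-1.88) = -38.13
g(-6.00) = -1326.27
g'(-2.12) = 79.25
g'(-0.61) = 5.05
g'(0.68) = 11.23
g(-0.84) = -4.16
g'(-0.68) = 6.55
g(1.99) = 55.78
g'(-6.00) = 672.70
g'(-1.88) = 61.59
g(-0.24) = -1.57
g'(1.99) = 83.10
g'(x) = 19.26*x^2 + 3.44*x - 0.02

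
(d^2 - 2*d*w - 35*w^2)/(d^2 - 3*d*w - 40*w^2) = (-d + 7*w)/(-d + 8*w)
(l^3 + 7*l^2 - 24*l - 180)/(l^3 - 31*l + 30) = (l + 6)/(l - 1)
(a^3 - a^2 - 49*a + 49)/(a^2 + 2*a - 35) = (a^2 - 8*a + 7)/(a - 5)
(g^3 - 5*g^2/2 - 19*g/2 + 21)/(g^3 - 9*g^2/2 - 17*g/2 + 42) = (g - 2)/(g - 4)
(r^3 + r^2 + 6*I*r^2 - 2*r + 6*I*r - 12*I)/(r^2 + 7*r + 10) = (r^2 + r*(-1 + 6*I) - 6*I)/(r + 5)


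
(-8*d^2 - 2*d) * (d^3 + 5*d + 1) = -8*d^5 - 2*d^4 - 40*d^3 - 18*d^2 - 2*d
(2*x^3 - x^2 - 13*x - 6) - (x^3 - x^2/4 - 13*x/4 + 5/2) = x^3 - 3*x^2/4 - 39*x/4 - 17/2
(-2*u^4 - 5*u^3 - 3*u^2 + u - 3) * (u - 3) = -2*u^5 + u^4 + 12*u^3 + 10*u^2 - 6*u + 9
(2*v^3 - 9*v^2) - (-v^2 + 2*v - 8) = 2*v^3 - 8*v^2 - 2*v + 8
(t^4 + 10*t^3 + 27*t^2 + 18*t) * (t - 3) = t^5 + 7*t^4 - 3*t^3 - 63*t^2 - 54*t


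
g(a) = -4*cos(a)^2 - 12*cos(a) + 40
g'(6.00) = -5.50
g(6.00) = 24.79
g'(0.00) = 0.00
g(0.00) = 24.00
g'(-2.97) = -0.70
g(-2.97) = 47.94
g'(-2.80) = -1.49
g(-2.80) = 47.76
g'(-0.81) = -12.69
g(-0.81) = 29.82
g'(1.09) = 13.92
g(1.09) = 33.59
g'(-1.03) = -13.82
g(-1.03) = 32.76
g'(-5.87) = 7.76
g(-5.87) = 25.65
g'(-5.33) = 13.56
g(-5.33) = 31.71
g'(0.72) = 11.88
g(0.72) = 28.72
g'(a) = 8*sin(a)*cos(a) + 12*sin(a)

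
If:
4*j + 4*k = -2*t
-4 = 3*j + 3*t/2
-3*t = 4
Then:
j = -2/3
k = 4/3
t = -4/3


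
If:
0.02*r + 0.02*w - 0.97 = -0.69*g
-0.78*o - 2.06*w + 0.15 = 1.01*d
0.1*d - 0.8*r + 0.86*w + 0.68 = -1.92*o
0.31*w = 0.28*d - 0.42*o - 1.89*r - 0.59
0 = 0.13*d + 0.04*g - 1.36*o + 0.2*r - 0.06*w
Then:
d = 4.01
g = 1.45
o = 0.59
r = 0.50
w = -2.12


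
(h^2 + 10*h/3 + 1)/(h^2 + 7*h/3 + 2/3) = (h + 3)/(h + 2)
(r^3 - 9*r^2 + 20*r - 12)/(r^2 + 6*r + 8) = (r^3 - 9*r^2 + 20*r - 12)/(r^2 + 6*r + 8)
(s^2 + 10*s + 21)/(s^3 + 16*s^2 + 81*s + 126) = 1/(s + 6)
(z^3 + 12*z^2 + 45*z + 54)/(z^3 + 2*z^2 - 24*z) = (z^2 + 6*z + 9)/(z*(z - 4))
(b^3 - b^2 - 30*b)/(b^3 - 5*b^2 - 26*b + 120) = b/(b - 4)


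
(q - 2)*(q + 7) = q^2 + 5*q - 14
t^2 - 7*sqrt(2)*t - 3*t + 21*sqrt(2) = (t - 3)*(t - 7*sqrt(2))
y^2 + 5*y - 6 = (y - 1)*(y + 6)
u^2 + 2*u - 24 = (u - 4)*(u + 6)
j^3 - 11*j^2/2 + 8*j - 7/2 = (j - 7/2)*(j - 1)^2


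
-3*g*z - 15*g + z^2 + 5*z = (-3*g + z)*(z + 5)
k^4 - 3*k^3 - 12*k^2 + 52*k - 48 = (k - 3)*(k - 2)^2*(k + 4)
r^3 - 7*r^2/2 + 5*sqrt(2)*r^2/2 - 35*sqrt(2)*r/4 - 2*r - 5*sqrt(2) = (r - 4)*(r + 1/2)*(r + 5*sqrt(2)/2)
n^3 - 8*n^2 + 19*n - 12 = (n - 4)*(n - 3)*(n - 1)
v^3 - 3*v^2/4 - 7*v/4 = v*(v - 7/4)*(v + 1)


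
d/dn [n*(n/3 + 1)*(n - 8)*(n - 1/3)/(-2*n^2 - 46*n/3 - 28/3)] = (-18*n^5 - 159*n^4 + 568*n^3 + 2285*n^2 + 1876*n - 336)/(6*(9*n^4 + 138*n^3 + 613*n^2 + 644*n + 196))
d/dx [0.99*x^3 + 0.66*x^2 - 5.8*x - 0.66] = 2.97*x^2 + 1.32*x - 5.8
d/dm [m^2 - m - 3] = 2*m - 1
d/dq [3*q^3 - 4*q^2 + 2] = q*(9*q - 8)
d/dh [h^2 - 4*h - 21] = 2*h - 4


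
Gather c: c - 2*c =-c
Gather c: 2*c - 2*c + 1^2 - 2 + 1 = 0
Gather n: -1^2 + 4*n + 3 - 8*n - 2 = -4*n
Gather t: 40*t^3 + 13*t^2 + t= 40*t^3 + 13*t^2 + t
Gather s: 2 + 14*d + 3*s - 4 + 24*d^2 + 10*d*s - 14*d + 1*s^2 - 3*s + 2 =24*d^2 + 10*d*s + s^2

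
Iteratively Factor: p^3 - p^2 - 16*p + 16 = (p + 4)*(p^2 - 5*p + 4) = (p - 4)*(p + 4)*(p - 1)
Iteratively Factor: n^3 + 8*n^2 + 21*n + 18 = (n + 3)*(n^2 + 5*n + 6) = (n + 3)^2*(n + 2)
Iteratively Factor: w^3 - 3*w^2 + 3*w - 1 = (w - 1)*(w^2 - 2*w + 1) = (w - 1)^2*(w - 1)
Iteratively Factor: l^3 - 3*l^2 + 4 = (l + 1)*(l^2 - 4*l + 4) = (l - 2)*(l + 1)*(l - 2)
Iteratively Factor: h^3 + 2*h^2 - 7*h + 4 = (h - 1)*(h^2 + 3*h - 4) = (h - 1)*(h + 4)*(h - 1)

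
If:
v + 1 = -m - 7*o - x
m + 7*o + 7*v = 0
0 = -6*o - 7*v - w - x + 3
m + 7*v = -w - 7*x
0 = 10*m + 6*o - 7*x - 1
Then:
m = -21/92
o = -9/184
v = 15/184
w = 595/184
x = -47/92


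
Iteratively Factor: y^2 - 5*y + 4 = (y - 4)*(y - 1)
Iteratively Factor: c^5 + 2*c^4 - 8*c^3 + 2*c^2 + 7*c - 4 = (c - 1)*(c^4 + 3*c^3 - 5*c^2 - 3*c + 4) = (c - 1)*(c + 4)*(c^3 - c^2 - c + 1) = (c - 1)*(c + 1)*(c + 4)*(c^2 - 2*c + 1) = (c - 1)^2*(c + 1)*(c + 4)*(c - 1)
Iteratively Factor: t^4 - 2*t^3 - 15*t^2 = (t - 5)*(t^3 + 3*t^2) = t*(t - 5)*(t^2 + 3*t) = t*(t - 5)*(t + 3)*(t)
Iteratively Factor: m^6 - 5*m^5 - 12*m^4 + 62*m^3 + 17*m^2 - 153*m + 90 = (m - 1)*(m^5 - 4*m^4 - 16*m^3 + 46*m^2 + 63*m - 90) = (m - 1)^2*(m^4 - 3*m^3 - 19*m^2 + 27*m + 90) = (m - 5)*(m - 1)^2*(m^3 + 2*m^2 - 9*m - 18) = (m - 5)*(m - 1)^2*(m + 2)*(m^2 - 9) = (m - 5)*(m - 1)^2*(m + 2)*(m + 3)*(m - 3)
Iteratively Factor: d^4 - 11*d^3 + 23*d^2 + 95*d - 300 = (d + 3)*(d^3 - 14*d^2 + 65*d - 100) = (d - 5)*(d + 3)*(d^2 - 9*d + 20) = (d - 5)^2*(d + 3)*(d - 4)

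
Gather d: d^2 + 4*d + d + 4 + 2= d^2 + 5*d + 6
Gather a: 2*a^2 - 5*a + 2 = 2*a^2 - 5*a + 2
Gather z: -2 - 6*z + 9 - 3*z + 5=12 - 9*z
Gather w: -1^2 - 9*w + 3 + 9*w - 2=0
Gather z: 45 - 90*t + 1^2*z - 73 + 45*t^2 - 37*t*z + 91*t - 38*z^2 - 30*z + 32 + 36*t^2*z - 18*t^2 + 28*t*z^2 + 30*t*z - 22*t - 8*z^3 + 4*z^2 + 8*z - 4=27*t^2 - 21*t - 8*z^3 + z^2*(28*t - 34) + z*(36*t^2 - 7*t - 21)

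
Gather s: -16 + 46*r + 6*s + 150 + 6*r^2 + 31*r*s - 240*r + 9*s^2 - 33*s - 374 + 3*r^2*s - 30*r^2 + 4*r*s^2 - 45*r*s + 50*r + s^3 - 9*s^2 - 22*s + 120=-24*r^2 + 4*r*s^2 - 144*r + s^3 + s*(3*r^2 - 14*r - 49) - 120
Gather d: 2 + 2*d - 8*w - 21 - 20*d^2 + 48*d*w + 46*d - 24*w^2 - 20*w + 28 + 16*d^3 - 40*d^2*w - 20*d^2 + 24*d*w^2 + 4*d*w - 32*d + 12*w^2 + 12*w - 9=16*d^3 + d^2*(-40*w - 40) + d*(24*w^2 + 52*w + 16) - 12*w^2 - 16*w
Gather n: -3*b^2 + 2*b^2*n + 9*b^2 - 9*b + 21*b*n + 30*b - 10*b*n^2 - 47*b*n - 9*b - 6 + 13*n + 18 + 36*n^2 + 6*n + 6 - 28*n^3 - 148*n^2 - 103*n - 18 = 6*b^2 + 12*b - 28*n^3 + n^2*(-10*b - 112) + n*(2*b^2 - 26*b - 84)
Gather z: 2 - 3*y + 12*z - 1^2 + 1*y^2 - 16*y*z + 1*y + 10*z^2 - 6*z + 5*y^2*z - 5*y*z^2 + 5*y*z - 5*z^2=y^2 - 2*y + z^2*(5 - 5*y) + z*(5*y^2 - 11*y + 6) + 1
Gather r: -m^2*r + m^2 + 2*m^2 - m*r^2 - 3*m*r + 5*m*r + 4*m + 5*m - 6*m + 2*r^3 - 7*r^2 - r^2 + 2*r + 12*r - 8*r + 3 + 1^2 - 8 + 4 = 3*m^2 + 3*m + 2*r^3 + r^2*(-m - 8) + r*(-m^2 + 2*m + 6)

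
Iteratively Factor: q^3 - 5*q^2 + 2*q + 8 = (q + 1)*(q^2 - 6*q + 8) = (q - 4)*(q + 1)*(q - 2)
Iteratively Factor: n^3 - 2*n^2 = (n)*(n^2 - 2*n) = n^2*(n - 2)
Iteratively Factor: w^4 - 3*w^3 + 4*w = (w + 1)*(w^3 - 4*w^2 + 4*w) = (w - 2)*(w + 1)*(w^2 - 2*w) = (w - 2)^2*(w + 1)*(w)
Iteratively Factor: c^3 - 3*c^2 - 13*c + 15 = (c + 3)*(c^2 - 6*c + 5) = (c - 5)*(c + 3)*(c - 1)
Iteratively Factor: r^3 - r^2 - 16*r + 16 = (r - 1)*(r^2 - 16) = (r - 1)*(r + 4)*(r - 4)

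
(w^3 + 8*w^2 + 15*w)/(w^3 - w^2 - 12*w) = (w + 5)/(w - 4)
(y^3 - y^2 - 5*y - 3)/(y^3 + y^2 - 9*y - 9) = (y + 1)/(y + 3)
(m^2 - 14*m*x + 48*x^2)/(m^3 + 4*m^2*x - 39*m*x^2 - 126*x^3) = (m - 8*x)/(m^2 + 10*m*x + 21*x^2)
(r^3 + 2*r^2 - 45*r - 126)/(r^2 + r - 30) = (r^2 - 4*r - 21)/(r - 5)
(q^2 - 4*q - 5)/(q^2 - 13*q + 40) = (q + 1)/(q - 8)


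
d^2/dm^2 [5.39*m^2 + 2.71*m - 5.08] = 10.7800000000000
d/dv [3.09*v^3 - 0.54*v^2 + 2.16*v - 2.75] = 9.27*v^2 - 1.08*v + 2.16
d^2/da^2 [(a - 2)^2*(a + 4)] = 6*a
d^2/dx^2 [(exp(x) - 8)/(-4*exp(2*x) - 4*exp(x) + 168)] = (-exp(4*x) + 33*exp(3*x) - 228*exp(2*x) + 1310*exp(x) - 1428)*exp(x)/(4*(exp(6*x) + 3*exp(5*x) - 123*exp(4*x) - 251*exp(3*x) + 5166*exp(2*x) + 5292*exp(x) - 74088))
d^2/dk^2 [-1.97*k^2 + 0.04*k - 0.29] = -3.94000000000000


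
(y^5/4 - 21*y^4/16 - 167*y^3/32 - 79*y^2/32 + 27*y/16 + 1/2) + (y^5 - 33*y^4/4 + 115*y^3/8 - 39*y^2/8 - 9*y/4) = 5*y^5/4 - 153*y^4/16 + 293*y^3/32 - 235*y^2/32 - 9*y/16 + 1/2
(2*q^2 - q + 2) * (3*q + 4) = 6*q^3 + 5*q^2 + 2*q + 8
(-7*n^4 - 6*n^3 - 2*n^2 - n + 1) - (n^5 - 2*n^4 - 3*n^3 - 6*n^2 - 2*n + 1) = -n^5 - 5*n^4 - 3*n^3 + 4*n^2 + n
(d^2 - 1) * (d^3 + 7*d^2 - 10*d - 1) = d^5 + 7*d^4 - 11*d^3 - 8*d^2 + 10*d + 1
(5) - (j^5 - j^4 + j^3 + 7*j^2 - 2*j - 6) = -j^5 + j^4 - j^3 - 7*j^2 + 2*j + 11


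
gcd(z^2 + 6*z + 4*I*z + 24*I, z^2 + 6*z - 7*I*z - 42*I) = z + 6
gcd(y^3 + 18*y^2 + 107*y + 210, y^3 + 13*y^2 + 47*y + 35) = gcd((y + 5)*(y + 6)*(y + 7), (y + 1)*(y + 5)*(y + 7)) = y^2 + 12*y + 35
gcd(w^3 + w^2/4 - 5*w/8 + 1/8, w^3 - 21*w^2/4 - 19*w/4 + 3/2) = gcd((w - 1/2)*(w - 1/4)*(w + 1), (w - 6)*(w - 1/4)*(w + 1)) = w^2 + 3*w/4 - 1/4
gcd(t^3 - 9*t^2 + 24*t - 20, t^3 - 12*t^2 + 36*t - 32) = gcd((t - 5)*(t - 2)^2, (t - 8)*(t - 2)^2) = t^2 - 4*t + 4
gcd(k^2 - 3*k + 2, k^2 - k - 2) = k - 2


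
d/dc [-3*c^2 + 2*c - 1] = 2 - 6*c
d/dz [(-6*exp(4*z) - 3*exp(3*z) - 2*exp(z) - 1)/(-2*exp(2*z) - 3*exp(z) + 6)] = (24*exp(5*z) + 60*exp(4*z) - 126*exp(3*z) - 58*exp(2*z) - 4*exp(z) - 15)*exp(z)/(4*exp(4*z) + 12*exp(3*z) - 15*exp(2*z) - 36*exp(z) + 36)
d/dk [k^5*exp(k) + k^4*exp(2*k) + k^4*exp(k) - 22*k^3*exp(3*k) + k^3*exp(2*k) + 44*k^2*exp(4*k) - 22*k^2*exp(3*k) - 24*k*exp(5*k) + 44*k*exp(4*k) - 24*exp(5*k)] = (k^5 + 2*k^4*exp(k) + 6*k^4 - 66*k^3*exp(2*k) + 6*k^3*exp(k) + 4*k^3 + 176*k^2*exp(3*k) - 132*k^2*exp(2*k) + 3*k^2*exp(k) - 120*k*exp(4*k) + 264*k*exp(3*k) - 44*k*exp(2*k) - 144*exp(4*k) + 44*exp(3*k))*exp(k)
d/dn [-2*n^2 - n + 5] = -4*n - 1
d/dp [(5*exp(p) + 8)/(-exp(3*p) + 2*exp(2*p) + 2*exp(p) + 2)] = (10*exp(3*p) + 14*exp(2*p) - 32*exp(p) - 6)*exp(p)/(exp(6*p) - 4*exp(5*p) + 4*exp(3*p) + 12*exp(2*p) + 8*exp(p) + 4)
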